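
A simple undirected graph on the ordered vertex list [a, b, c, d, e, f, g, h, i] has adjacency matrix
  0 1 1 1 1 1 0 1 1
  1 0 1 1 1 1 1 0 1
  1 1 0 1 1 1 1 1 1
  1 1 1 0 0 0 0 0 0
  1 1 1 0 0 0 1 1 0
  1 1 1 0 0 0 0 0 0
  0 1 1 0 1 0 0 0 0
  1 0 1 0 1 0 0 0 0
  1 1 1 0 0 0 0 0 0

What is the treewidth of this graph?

A width-3 tree decomposition is:
Bags: B1 = {a, b, c, i}  B2 = {a, b, c, e}  B3 = {a, c, e, h}  B4 = {a, b, c, f}  B5 = {a, b, c, d}  B6 = {b, c, e, g}
Tree: B1–B2, B2–B3, B2–B4, B4–B5, B2–B6
Every bag has size at most 4, so the width is 4 − 1 = 3 and tw(G) ≤ 3. For the lower bound, the 4 vertices {a, c, e, h} are pairwise adjacent, and any tree decomposition puts a clique entirely inside one bag — forcing width ≥ 3. Hence tw(G) = 3 exactly.

3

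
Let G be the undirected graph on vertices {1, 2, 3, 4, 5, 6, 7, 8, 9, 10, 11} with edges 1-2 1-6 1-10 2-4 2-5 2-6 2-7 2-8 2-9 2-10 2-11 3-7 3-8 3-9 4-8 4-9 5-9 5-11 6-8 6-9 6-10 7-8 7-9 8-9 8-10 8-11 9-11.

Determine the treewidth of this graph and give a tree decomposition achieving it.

The largest bag has 4 vertices, giving width 3; this decomposition certifies tw(G) ≤ 3. For the lower bound, the 4 vertices {2, 8, 9, 11} are pairwise adjacent, and any tree decomposition puts a clique entirely inside one bag — forcing width ≥ 3. Therefore the treewidth is 3.

Treewidth 3.
One optimal decomposition is:
Bags: B1 = {2, 8, 9, 11}  B2 = {2, 5, 9, 11}  B3 = {2, 6, 8, 9}  B4 = {2, 6, 8, 10}  B5 = {2, 4, 8, 9}  B6 = {2, 7, 8, 9}  B7 = {1, 2, 6, 10}  B8 = {3, 7, 8, 9}
Tree: B1–B2, B1–B3, B3–B4, B3–B5, B3–B6, B4–B7, B6–B8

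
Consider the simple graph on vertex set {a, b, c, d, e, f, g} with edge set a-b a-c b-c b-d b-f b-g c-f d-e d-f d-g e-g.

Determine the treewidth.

2

A width-2 tree decomposition is:
Bags: B1 = {b, c, f}  B2 = {b, d, f}  B3 = {a, b, c}  B4 = {b, d, g}  B5 = {d, e, g}
Tree: B1–B2, B1–B3, B2–B4, B4–B5
The largest bag has 3 vertices, giving width 2; this decomposition certifies tw(G) ≤ 2. For the lower bound, the 3 vertices {d, e, g} are pairwise adjacent, and any tree decomposition puts a clique entirely inside one bag — forcing width ≥ 2. Combining the bounds, tw(G) = 2.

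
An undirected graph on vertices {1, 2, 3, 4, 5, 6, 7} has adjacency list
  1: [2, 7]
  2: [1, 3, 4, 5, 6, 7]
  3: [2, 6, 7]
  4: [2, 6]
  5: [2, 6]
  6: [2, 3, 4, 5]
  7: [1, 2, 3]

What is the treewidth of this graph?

A width-2 tree decomposition is:
Bags: B1 = {1, 2, 7}  B2 = {2, 3, 7}  B3 = {2, 3, 6}  B4 = {2, 4, 6}  B5 = {2, 5, 6}
Tree: B1–B2, B2–B3, B3–B4, B3–B5
The largest bag has 3 vertices, giving width 2; this decomposition certifies tw(G) ≤ 2. For the lower bound, the 3 vertices {1, 2, 7} are pairwise adjacent, and any tree decomposition puts a clique entirely inside one bag — forcing width ≥ 2. The upper and lower bounds meet at 2, so that is the treewidth.

2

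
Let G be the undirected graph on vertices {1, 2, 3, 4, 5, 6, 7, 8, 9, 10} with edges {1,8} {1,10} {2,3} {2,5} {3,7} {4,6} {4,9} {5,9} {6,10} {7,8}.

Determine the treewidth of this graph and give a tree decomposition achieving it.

The largest bag has 3 vertices, giving width 2; this decomposition certifies tw(G) ≤ 2. For the lower bound, G contains the cycle 9–4–6–10–1–8–7–3–2–5–9, so G is not a forest; only forests have treewidth ≤ 1, hence tw(G) ≥ 2. The upper and lower bounds meet at 2, so that is the treewidth.

Treewidth 2.
One such decomposition:
Bags: B1 = {4, 6, 9}  B2 = {6, 9, 10}  B3 = {1, 9, 10}  B4 = {1, 8, 9}  B5 = {7, 8, 9}  B6 = {3, 7, 9}  B7 = {2, 3, 9}  B8 = {2, 5, 9}
Tree: B1–B2, B2–B3, B3–B4, B4–B5, B5–B6, B6–B7, B7–B8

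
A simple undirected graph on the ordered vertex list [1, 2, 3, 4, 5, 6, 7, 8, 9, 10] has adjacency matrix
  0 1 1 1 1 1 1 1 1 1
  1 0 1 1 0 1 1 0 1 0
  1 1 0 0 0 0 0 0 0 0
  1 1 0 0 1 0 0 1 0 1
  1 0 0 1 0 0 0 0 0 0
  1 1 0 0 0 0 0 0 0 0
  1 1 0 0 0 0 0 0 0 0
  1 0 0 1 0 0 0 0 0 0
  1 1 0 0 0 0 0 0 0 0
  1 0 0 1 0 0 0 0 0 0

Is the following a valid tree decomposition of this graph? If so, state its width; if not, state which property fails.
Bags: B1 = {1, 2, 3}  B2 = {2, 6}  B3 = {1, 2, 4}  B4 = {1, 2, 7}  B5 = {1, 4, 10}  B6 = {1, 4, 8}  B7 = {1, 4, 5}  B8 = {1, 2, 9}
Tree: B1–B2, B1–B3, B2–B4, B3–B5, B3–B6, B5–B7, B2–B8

A tree decomposition must satisfy three properties: every vertex lies in some bag; for every edge, both endpoints lie together in some bag; and for every vertex, the bags containing it form a connected subtree. Here edge (1,6) lies in no bag, so the decomposition is invalid.

No — edge (1,6) lies in no bag.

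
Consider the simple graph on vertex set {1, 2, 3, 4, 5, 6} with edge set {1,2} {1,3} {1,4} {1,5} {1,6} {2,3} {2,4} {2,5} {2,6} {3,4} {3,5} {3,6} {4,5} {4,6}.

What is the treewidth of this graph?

4

A width-4 tree decomposition is:
Bags: B1 = {1, 2, 3, 4, 5}  B2 = {1, 2, 3, 4, 6}
Tree: B1–B2
Each bag holds 5 vertices, so the decomposition has width 4, which upper-bounds the treewidth. Conversely, {1, 2, 3, 4, 5} is a clique of size 5, and the vertices of any clique must share a bag in every tree decomposition; so some bag has ≥ 5 vertices and tw(G) ≥ 4. Therefore the treewidth is 4.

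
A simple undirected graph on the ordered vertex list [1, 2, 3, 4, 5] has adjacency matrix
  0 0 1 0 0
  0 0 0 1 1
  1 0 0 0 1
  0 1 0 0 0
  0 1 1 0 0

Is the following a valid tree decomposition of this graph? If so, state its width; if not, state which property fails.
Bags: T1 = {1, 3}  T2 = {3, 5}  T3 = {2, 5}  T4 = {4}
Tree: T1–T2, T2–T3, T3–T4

A tree decomposition must satisfy three properties: every vertex lies in some bag; for every edge, both endpoints lie together in some bag; and for every vertex, the bags containing it form a connected subtree. Here edge (2,4) lies in no bag, so the decomposition is invalid.

No — edge (2,4) lies in no bag.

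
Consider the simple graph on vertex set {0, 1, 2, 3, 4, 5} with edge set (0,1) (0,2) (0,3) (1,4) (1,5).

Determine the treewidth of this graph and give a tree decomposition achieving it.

Treewidth 1.
One such decomposition:
Bags: B1 = {0, 1}  B2 = {1, 5}  B3 = {1, 4}  B4 = {0, 2}  B5 = {0, 3}
Tree: B1–B2, B2–B3, B1–B4, B4–B5

The largest bag has 2 vertices, giving width 1; this decomposition certifies tw(G) ≤ 1. Any graph with an edge has treewidth ≥ 1, and G has the edge 0–1. Therefore the treewidth is 1.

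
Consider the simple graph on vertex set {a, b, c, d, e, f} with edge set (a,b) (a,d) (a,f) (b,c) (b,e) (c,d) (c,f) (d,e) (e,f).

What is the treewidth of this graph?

A width-3 tree decomposition is:
Bags: B1 = {b, c, d, f}  B2 = {a, b, d, f}  B3 = {b, d, e, f}
Tree: B1–B2, B2–B3
Every bag has size at most 4, so the width is 4 − 1 = 3 and tw(G) ≤ 3. For the lower bound: the 4 vertex sets {c,d}, {a,b}, {f}, {e} are disjoint, each induces a connected subgraph, and every pair is joined by at least one edge of G. Contracting each set to a single vertex therefore yields K_{4} as a minor, and since treewidth is minor-monotone, tw(G) ≥ tw(K_{4}) = 3. Therefore the treewidth is 3.

3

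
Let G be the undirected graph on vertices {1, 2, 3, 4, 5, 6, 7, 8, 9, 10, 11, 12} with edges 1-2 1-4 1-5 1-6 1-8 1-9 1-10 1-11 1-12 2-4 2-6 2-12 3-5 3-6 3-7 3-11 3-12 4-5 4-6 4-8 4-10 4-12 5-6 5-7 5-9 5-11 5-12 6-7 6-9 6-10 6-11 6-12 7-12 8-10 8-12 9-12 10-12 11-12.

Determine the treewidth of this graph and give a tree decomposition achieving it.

Treewidth 4.
One such decomposition:
Bags: B1 = {1, 5, 6, 11, 12}  B2 = {1, 4, 5, 6, 12}  B3 = {3, 5, 6, 11, 12}  B4 = {1, 4, 6, 10, 12}  B5 = {3, 5, 6, 7, 12}  B6 = {1, 4, 8, 10, 12}  B7 = {1, 2, 4, 6, 12}  B8 = {1, 5, 6, 9, 12}
Tree: B1–B2, B1–B3, B2–B4, B3–B5, B4–B6, B2–B7, B1–B8

Each bag holds 5 vertices, so the decomposition has width 4, which upper-bounds the treewidth. On the other hand G contains the 5-clique {1, 4, 8, 10, 12}. A clique must lie in a single bag of any decomposition, so no decomposition can have width below 4. Combining the bounds, tw(G) = 4.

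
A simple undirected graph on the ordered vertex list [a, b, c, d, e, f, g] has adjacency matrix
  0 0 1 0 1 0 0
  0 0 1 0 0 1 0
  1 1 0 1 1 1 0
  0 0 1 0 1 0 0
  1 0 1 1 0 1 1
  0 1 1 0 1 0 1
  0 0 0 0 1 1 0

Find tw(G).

2

A width-2 tree decomposition is:
Bags: B1 = {c, e, f}  B2 = {b, c, f}  B3 = {a, c, e}  B4 = {c, d, e}  B5 = {e, f, g}
Tree: B1–B2, B1–B3, B3–B4, B1–B5
The largest bag has 3 vertices, giving width 2; this decomposition certifies tw(G) ≤ 2. For the lower bound, the 3 vertices {e, f, g} are pairwise adjacent, and any tree decomposition puts a clique entirely inside one bag — forcing width ≥ 2. The upper and lower bounds meet at 2, so that is the treewidth.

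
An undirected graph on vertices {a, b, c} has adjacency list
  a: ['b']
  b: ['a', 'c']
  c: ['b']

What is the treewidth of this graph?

A width-1 tree decomposition is:
Bags: B1 = {b, c}  B2 = {a, b}
Tree: B1–B2
The largest bag has 2 vertices, giving width 1; this decomposition certifies tw(G) ≤ 1. Any graph with an edge has treewidth ≥ 1, and G has the edge b–c. The upper and lower bounds meet at 1, so that is the treewidth.

1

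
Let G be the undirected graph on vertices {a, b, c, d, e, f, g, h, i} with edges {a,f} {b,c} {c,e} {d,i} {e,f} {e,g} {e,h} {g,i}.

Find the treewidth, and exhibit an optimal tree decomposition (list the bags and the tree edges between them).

Treewidth 1.
Bags: B1 = {c, e}  B2 = {e, g}  B3 = {e, f}  B4 = {g, i}  B5 = {a, f}  B6 = {b, c}  B7 = {e, h}  B8 = {d, i}
Tree: B1–B2, B1–B3, B2–B4, B3–B5, B1–B6, B2–B7, B4–B8

The largest bag has 2 vertices, giving width 1; this decomposition certifies tw(G) ≤ 1. Since G has at least one edge (e.g. e–c), it is not an edgeless graph, so tw(G) ≥ 1. Therefore the treewidth is 1.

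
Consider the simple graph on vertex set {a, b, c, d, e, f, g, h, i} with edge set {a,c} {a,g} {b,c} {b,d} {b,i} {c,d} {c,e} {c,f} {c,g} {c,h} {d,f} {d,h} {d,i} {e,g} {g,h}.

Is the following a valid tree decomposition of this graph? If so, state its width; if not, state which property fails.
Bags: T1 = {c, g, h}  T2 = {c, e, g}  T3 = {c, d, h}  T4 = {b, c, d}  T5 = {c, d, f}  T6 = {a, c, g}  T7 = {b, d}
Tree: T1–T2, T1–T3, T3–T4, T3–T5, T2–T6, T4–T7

No — vertex i appears in no bag.

A tree decomposition must satisfy three properties: every vertex lies in some bag; for every edge, both endpoints lie together in some bag; and for every vertex, the bags containing it form a connected subtree. Here vertex i appears in no bag, so the decomposition is invalid.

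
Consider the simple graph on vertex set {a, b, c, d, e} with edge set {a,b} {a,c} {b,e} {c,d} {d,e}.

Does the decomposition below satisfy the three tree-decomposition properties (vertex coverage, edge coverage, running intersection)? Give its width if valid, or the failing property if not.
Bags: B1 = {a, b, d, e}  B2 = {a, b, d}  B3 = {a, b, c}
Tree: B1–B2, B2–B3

No — edge (d,c) lies in no bag.

A tree decomposition must satisfy three properties: every vertex lies in some bag; for every edge, both endpoints lie together in some bag; and for every vertex, the bags containing it form a connected subtree. Here edge (d,c) lies in no bag, so the decomposition is invalid.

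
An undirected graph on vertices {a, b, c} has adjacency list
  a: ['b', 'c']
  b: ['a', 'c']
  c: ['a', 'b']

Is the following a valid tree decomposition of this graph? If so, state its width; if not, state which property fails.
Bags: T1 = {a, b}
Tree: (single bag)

No — vertex c appears in no bag.

A tree decomposition must satisfy three properties: every vertex lies in some bag; for every edge, both endpoints lie together in some bag; and for every vertex, the bags containing it form a connected subtree. Here vertex c appears in no bag, so the decomposition is invalid.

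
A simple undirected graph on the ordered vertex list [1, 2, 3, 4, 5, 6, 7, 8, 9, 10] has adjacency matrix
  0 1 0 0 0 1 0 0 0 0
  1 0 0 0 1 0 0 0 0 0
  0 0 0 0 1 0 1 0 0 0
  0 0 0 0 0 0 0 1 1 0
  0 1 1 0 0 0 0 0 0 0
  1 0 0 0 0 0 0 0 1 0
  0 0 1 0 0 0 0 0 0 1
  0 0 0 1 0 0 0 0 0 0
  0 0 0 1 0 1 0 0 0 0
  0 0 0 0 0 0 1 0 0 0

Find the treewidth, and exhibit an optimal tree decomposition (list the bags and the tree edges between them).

Treewidth 1.
One such decomposition:
Bags: B1 = {4, 8}  B2 = {4, 9}  B3 = {6, 9}  B4 = {1, 6}  B5 = {1, 2}  B6 = {2, 5}  B7 = {3, 5}  B8 = {3, 7}  B9 = {7, 10}
Tree: B1–B2, B2–B3, B3–B4, B4–B5, B5–B6, B6–B7, B7–B8, B8–B9

Every bag has size at most 2, so the width is 2 − 1 = 1 and tw(G) ≤ 1. Since G has at least one edge (e.g. 8–4), it is not an edgeless graph, so tw(G) ≥ 1. Therefore the treewidth is 1.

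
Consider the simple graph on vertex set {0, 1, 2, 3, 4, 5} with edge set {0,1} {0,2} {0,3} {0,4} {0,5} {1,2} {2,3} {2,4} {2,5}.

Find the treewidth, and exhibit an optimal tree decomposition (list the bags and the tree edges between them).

Treewidth 2.
Bags: B1 = {0, 2, 4}  B2 = {0, 1, 2}  B3 = {0, 2, 3}  B4 = {0, 2, 5}
Tree: B1–B2, B2–B3, B2–B4

The largest bag has 3 vertices, giving width 2; this decomposition certifies tw(G) ≤ 2. For the lower bound, the 3 vertices {0, 1, 2} are pairwise adjacent, and any tree decomposition puts a clique entirely inside one bag — forcing width ≥ 2. The upper and lower bounds meet at 2, so that is the treewidth.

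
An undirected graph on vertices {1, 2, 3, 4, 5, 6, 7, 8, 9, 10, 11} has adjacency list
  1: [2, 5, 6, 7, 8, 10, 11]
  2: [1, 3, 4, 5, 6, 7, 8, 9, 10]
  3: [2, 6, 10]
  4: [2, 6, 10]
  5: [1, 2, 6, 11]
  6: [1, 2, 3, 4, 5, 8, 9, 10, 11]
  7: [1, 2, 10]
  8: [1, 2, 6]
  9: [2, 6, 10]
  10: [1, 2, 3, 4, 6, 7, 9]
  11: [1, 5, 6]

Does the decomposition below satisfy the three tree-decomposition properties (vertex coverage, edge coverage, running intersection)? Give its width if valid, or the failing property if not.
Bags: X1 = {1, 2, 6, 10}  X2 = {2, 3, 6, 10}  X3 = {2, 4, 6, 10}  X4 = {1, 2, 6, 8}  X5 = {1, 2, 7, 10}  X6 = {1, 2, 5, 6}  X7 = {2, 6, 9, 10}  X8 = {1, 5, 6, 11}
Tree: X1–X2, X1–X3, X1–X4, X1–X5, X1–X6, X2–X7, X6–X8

Yes; width 3.

Every vertex of G appears in some bag (union = {1, 2, 3, 4, 5, 6, 7, 8, 9, 10, 11}); every edge is covered by a bag; and for each vertex v the set of bags containing v is connected in the bag tree. The decomposition is therefore valid. The largest bag has 4 vertices, so the width is 3.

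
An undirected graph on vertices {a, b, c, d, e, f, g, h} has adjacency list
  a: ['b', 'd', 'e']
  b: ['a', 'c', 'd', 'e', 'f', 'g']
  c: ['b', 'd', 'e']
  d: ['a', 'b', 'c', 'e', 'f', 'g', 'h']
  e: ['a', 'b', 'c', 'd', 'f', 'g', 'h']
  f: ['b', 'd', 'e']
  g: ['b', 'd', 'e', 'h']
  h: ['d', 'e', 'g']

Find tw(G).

3

A width-3 tree decomposition is:
Bags: B1 = {b, d, e, f}  B2 = {b, d, e, g}  B3 = {d, e, g, h}  B4 = {b, c, d, e}  B5 = {a, b, d, e}
Tree: B1–B2, B2–B3, B2–B4, B4–B5
Every bag has size at most 4, so the width is 4 − 1 = 3 and tw(G) ≤ 3. Conversely, {d, e, g, h} is a clique of size 4, and the vertices of any clique must share a bag in every tree decomposition; so some bag has ≥ 4 vertices and tw(G) ≥ 3. Hence tw(G) = 3 exactly.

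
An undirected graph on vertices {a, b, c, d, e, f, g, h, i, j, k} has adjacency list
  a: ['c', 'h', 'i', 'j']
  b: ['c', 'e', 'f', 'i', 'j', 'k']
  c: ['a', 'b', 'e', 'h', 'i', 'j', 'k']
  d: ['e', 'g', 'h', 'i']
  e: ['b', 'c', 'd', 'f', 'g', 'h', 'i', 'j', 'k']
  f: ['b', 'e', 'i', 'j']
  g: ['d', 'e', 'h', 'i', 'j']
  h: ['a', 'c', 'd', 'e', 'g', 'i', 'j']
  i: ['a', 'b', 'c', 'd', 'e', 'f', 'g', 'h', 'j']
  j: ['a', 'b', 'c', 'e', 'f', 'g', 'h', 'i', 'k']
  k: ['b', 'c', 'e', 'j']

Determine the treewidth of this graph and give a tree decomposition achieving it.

Treewidth 4.
Bags: B1 = {b, c, e, i, j}  B2 = {b, c, e, j, k}  B3 = {c, e, h, i, j}  B4 = {b, e, f, i, j}  B5 = {a, c, h, i, j}  B6 = {e, g, h, i, j}  B7 = {d, e, g, h, i}
Tree: B1–B2, B1–B3, B1–B4, B3–B5, B3–B6, B6–B7

Every bag has size at most 5, so the width is 5 − 1 = 4 and tw(G) ≤ 4. Conversely, {b, c, e, j, k} is a clique of size 5, and the vertices of any clique must share a bag in every tree decomposition; so some bag has ≥ 5 vertices and tw(G) ≥ 4. The upper and lower bounds meet at 4, so that is the treewidth.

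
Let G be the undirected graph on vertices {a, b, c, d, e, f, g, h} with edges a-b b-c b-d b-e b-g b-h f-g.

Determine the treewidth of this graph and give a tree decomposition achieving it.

Treewidth 1.
One optimal decomposition is:
Bags: B1 = {b, d}  B2 = {b, g}  B3 = {b, h}  B4 = {b, c}  B5 = {a, b}  B6 = {f, g}  B7 = {b, e}
Tree: B1–B2, B1–B3, B3–B4, B4–B5, B2–B6, B2–B7

The largest bag has 2 vertices, giving width 1; this decomposition certifies tw(G) ≤ 1. G has an edge, so its treewidth is at least 1. Hence tw(G) = 1 exactly.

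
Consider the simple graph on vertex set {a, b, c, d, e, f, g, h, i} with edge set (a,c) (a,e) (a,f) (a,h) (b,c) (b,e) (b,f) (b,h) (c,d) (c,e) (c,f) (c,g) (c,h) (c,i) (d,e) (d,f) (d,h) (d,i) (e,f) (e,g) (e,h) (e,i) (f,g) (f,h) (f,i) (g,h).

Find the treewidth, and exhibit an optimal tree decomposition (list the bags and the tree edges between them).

Treewidth 4.
One optimal decomposition is:
Bags: B1 = {c, d, e, f, h}  B2 = {c, d, e, f, i}  B3 = {c, e, f, g, h}  B4 = {b, c, e, f, h}  B5 = {a, c, e, f, h}
Tree: B1–B2, B1–B3, B1–B4, B4–B5

Every bag has size at most 5, so the width is 5 − 1 = 4 and tw(G) ≤ 4. Conversely, {c, d, e, f, h} is a clique of size 5, and the vertices of any clique must share a bag in every tree decomposition; so some bag has ≥ 5 vertices and tw(G) ≥ 4. Therefore the treewidth is 4.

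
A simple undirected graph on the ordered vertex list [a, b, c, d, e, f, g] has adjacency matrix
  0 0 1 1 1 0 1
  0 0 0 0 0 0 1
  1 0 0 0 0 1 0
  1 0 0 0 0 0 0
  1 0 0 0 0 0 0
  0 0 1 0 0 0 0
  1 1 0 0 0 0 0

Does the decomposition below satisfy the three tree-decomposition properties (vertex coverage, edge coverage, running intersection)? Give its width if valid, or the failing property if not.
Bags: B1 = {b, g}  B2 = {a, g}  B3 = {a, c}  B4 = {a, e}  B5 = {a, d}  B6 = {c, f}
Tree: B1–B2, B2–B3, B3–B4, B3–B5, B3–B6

Vertex coverage: the bags together contain {a, b, c, d, e, f, g}, the full vertex set. Edge coverage: each edge of G has both endpoints in at least one bag. Running intersection: for every vertex, the bags containing it form a connected subtree. All three properties hold, so this is a valid tree decomposition of width max|bag| − 1 = 1, and hence tw(G) ≤ 1.

Yes; width 1.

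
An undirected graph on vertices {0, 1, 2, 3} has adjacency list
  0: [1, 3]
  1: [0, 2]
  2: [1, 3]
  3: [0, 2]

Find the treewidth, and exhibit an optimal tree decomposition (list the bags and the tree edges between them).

Treewidth 2.
One optimal decomposition is:
Bags: B1 = {1, 2, 3}  B2 = {0, 1, 3}
Tree: B1–B2

The largest bag has 3 vertices, giving width 2; this decomposition certifies tw(G) ≤ 2. The edges 3–2–1–0–3 form a cycle, so G is not a tree and its treewidth is at least 2. Therefore the treewidth is 2.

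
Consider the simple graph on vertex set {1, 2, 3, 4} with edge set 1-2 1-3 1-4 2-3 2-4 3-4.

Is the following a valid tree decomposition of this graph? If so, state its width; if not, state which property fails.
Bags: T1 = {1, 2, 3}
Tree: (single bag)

No — vertex 4 appears in no bag.

A tree decomposition must satisfy three properties: every vertex lies in some bag; for every edge, both endpoints lie together in some bag; and for every vertex, the bags containing it form a connected subtree. Here vertex 4 appears in no bag, so the decomposition is invalid.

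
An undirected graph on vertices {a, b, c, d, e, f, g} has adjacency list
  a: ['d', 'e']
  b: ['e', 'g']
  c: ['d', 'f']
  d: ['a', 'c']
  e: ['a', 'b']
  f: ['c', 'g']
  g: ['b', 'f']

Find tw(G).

2

A width-2 tree decomposition is:
Bags: B1 = {a, b, e}  B2 = {a, b, g}  B3 = {a, f, g}  B4 = {a, c, f}  B5 = {a, c, d}
Tree: B1–B2, B2–B3, B3–B4, B4–B5
Each bag holds 3 vertices, so the decomposition has width 2, which upper-bounds the treewidth. Since a–e–b–g–f–c–d–a is a cycle in G, G is not acyclic. Forests are exactly the graphs of treewidth ≤ 1, so tw(G) ≥ 2. Hence tw(G) = 2 exactly.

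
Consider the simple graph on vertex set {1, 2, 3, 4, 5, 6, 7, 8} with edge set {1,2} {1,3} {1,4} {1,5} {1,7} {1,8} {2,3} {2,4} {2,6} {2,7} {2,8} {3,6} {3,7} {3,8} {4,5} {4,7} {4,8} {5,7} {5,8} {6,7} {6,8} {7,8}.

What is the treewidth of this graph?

4

A width-4 tree decomposition is:
Bags: B1 = {1, 2, 3, 7, 8}  B2 = {1, 2, 4, 7, 8}  B3 = {2, 3, 6, 7, 8}  B4 = {1, 4, 5, 7, 8}
Tree: B1–B2, B1–B3, B2–B4
Every bag has size at most 5, so the width is 5 − 1 = 4 and tw(G) ≤ 4. Conversely, {1, 2, 3, 7, 8} is a clique of size 5, and the vertices of any clique must share a bag in every tree decomposition; so some bag has ≥ 5 vertices and tw(G) ≥ 4. Combining the bounds, tw(G) = 4.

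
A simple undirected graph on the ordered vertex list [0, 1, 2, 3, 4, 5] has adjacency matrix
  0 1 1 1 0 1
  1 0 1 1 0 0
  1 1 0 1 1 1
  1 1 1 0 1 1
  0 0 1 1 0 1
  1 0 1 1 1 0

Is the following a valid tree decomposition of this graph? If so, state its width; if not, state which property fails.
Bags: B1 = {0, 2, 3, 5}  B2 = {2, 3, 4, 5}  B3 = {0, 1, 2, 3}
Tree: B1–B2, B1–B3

Checking the three conditions: (i) the bags cover all of {0, 1, 2, 3, 4, 5}; (ii) for each edge, some bag contains both endpoints; (iii) the bags containing any fixed vertex form a subtree. All hold, so the decomposition is valid with width 4 − 1 = 3.

Yes; width 3.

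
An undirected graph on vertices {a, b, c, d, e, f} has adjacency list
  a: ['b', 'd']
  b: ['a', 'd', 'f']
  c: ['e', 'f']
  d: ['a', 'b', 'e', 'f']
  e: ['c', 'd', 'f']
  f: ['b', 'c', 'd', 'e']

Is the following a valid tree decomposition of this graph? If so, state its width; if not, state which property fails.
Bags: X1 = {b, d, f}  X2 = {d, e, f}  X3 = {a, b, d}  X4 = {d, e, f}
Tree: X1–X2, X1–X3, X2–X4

No — vertex c appears in no bag.

A tree decomposition must satisfy three properties: every vertex lies in some bag; for every edge, both endpoints lie together in some bag; and for every vertex, the bags containing it form a connected subtree. Here vertex c appears in no bag, so the decomposition is invalid.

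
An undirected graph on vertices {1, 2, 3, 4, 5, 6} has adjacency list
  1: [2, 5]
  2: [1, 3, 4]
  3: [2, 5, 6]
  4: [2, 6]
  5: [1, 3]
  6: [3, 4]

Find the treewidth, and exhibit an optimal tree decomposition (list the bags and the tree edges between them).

Treewidth 2.
One such decomposition:
Bags: B1 = {3, 4, 6}  B2 = {2, 3, 4}  B3 = {2, 3, 5}  B4 = {1, 2, 5}
Tree: B1–B2, B2–B3, B3–B4

Each bag holds 3 vertices, so the decomposition has width 2, which upper-bounds the treewidth. Since 6–4–2–3–6 is a cycle in G, G is not acyclic. Forests are exactly the graphs of treewidth ≤ 1, so tw(G) ≥ 2. Therefore the treewidth is 2.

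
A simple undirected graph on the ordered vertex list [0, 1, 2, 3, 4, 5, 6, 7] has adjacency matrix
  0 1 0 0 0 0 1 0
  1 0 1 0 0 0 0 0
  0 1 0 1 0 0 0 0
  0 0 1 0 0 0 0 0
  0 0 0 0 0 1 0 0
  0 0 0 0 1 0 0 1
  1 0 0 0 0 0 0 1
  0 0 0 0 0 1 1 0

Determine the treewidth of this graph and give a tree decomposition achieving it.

Each bag holds 2 vertices, so the decomposition has width 1, which upper-bounds the treewidth. G has an edge, so its treewidth is at least 1. Therefore the treewidth is 1.

Treewidth 1.
One such decomposition:
Bags: B1 = {2, 3}  B2 = {1, 2}  B3 = {0, 1}  B4 = {0, 6}  B5 = {6, 7}  B6 = {5, 7}  B7 = {4, 5}
Tree: B1–B2, B2–B3, B3–B4, B4–B5, B5–B6, B6–B7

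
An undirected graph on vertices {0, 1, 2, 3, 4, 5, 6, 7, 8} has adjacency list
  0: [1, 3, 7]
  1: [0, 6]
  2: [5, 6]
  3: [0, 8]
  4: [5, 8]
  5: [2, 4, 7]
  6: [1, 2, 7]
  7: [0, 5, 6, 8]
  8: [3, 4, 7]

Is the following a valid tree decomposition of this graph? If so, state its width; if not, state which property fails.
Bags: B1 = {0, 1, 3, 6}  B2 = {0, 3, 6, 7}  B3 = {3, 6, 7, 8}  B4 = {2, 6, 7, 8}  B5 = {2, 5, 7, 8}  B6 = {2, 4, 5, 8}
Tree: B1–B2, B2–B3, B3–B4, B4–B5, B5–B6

Checking the three conditions: (i) the bags cover all of {0, 1, 2, 3, 4, 5, 6, 7, 8}; (ii) for each edge, some bag contains both endpoints; (iii) the bags containing any fixed vertex form a subtree. All hold, so the decomposition is valid with width 4 − 1 = 3.

Yes; width 3.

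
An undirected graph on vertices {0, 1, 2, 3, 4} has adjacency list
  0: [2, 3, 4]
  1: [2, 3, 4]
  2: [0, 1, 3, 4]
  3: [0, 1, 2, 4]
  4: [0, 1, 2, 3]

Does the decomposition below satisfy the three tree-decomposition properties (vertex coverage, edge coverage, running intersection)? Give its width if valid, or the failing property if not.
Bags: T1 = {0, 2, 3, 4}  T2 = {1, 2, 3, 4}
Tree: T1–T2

Yes; width 3.

Checking the three conditions: (i) the bags cover all of {0, 1, 2, 3, 4}; (ii) for each edge, some bag contains both endpoints; (iii) the bags containing any fixed vertex form a subtree. All hold, so the decomposition is valid with width 4 − 1 = 3.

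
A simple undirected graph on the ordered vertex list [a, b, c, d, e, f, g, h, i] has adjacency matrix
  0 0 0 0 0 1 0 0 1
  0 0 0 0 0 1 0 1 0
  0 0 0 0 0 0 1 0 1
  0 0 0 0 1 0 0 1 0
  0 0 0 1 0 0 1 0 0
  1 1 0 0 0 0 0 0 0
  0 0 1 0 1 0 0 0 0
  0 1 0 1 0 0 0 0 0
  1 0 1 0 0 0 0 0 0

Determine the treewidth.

A width-2 tree decomposition is:
Bags: B1 = {c, e, g}  B2 = {c, e, i}  B3 = {a, e, i}  B4 = {a, e, f}  B5 = {b, e, f}  B6 = {b, e, h}  B7 = {d, e, h}
Tree: B1–B2, B2–B3, B3–B4, B4–B5, B5–B6, B6–B7
Each bag holds 3 vertices, so the decomposition has width 2, which upper-bounds the treewidth. Since e–g–c–i–a–f–b–h–d–e is a cycle in G, G is not acyclic. Forests are exactly the graphs of treewidth ≤ 1, so tw(G) ≥ 2. Combining the bounds, tw(G) = 2.

2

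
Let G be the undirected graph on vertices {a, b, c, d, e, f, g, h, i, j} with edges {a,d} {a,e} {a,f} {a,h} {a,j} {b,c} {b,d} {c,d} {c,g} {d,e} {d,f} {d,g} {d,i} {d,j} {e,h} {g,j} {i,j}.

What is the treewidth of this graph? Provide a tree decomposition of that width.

Treewidth 2.
One optimal decomposition is:
Bags: B1 = {c, d, g}  B2 = {d, g, j}  B3 = {a, d, j}  B4 = {a, d, e}  B5 = {b, c, d}  B6 = {d, i, j}  B7 = {a, d, f}  B8 = {a, e, h}
Tree: B1–B2, B2–B3, B3–B4, B1–B5, B3–B6, B4–B7, B4–B8

Each bag holds 3 vertices, so the decomposition has width 2, which upper-bounds the treewidth. Conversely, {d, g, j} is a clique of size 3, and the vertices of any clique must share a bag in every tree decomposition; so some bag has ≥ 3 vertices and tw(G) ≥ 2. Combining the bounds, tw(G) = 2.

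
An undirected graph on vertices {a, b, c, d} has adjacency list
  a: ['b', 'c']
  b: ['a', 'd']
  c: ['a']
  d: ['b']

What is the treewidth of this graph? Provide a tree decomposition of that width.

Treewidth 1.
One optimal decomposition is:
Bags: B1 = {a, c}  B2 = {a, b}  B3 = {b, d}
Tree: B1–B2, B2–B3

The largest bag has 2 vertices, giving width 1; this decomposition certifies tw(G) ≤ 1. Any graph with an edge has treewidth ≥ 1, and G has the edge c–a. Combining the bounds, tw(G) = 1.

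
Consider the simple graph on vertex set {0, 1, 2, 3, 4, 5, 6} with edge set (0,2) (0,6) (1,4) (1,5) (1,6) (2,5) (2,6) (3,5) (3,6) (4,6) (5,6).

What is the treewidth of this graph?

A width-2 tree decomposition is:
Bags: B1 = {3, 5, 6}  B2 = {2, 5, 6}  B3 = {1, 5, 6}  B4 = {1, 4, 6}  B5 = {0, 2, 6}
Tree: B1–B2, B1–B3, B3–B4, B2–B5
Every bag has size at most 3, so the width is 3 − 1 = 2 and tw(G) ≤ 2. Conversely, {0, 2, 6} is a clique of size 3, and the vertices of any clique must share a bag in every tree decomposition; so some bag has ≥ 3 vertices and tw(G) ≥ 2. Hence tw(G) = 2 exactly.

2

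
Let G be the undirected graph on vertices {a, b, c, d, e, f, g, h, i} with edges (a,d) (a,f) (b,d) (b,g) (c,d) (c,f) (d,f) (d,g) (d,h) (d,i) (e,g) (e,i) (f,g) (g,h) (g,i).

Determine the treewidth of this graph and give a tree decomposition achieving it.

Treewidth 2.
Bags: B1 = {d, f, g}  B2 = {c, d, f}  B3 = {d, g, i}  B4 = {e, g, i}  B5 = {b, d, g}  B6 = {a, d, f}  B7 = {d, g, h}
Tree: B1–B2, B1–B3, B3–B4, B1–B5, B2–B6, B1–B7

The largest bag has 3 vertices, giving width 2; this decomposition certifies tw(G) ≤ 2. On the other hand G contains the 3-clique {d, g, h}. A clique must lie in a single bag of any decomposition, so no decomposition can have width below 2. Hence tw(G) = 2 exactly.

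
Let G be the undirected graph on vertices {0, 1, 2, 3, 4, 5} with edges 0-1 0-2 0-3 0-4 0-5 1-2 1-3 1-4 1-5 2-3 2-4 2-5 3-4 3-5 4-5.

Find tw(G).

5

A width-5 tree decomposition is:
Bags: B1 = {0, 1, 2, 3, 4, 5}
Tree: (single bag)
With just one bag of size 6, the width is 6 − 1 = 5, so tw(G) ≤ 5. On the other hand G contains the 6-clique {0, 1, 2, 3, 4, 5}. A clique must lie in a single bag of any decomposition, so no decomposition can have width below 5. Combining the bounds, tw(G) = 5.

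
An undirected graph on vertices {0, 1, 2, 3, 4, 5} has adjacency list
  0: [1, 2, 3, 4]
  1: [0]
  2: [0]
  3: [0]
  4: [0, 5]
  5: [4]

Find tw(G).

A width-1 tree decomposition is:
Bags: B1 = {0, 3}  B2 = {0, 1}  B3 = {0, 4}  B4 = {0, 2}  B5 = {4, 5}
Tree: B1–B2, B1–B3, B1–B4, B3–B5
Every bag has size at most 2, so the width is 2 − 1 = 1 and tw(G) ≤ 1. G has an edge, so its treewidth is at least 1. Hence tw(G) = 1 exactly.

1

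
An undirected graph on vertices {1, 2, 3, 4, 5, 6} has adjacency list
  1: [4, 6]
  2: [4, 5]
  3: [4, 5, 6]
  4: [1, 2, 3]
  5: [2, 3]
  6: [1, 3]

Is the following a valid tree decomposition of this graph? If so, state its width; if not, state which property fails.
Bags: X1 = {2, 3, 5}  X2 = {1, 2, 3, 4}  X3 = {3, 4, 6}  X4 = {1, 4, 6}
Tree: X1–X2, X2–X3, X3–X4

No — bags containing vertex 1 are not connected in the tree.

A tree decomposition must satisfy three properties: every vertex lies in some bag; for every edge, both endpoints lie together in some bag; and for every vertex, the bags containing it form a connected subtree. Here bags containing vertex 1 are not connected in the tree, so the decomposition is invalid.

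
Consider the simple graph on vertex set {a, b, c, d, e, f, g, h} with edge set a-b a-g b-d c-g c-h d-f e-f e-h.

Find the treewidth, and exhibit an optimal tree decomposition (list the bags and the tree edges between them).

Treewidth 2.
One optimal decomposition is:
Bags: B1 = {d, e, f}  B2 = {b, d, e}  B3 = {a, b, e}  B4 = {a, e, g}  B5 = {c, e, g}  B6 = {c, e, h}
Tree: B1–B2, B2–B3, B3–B4, B4–B5, B5–B6

Every bag has size at most 3, so the width is 3 − 1 = 2 and tw(G) ≤ 2. The edges e–f–d–b–a–g–c–h–e form a cycle, so G is not a tree and its treewidth is at least 2. The upper and lower bounds meet at 2, so that is the treewidth.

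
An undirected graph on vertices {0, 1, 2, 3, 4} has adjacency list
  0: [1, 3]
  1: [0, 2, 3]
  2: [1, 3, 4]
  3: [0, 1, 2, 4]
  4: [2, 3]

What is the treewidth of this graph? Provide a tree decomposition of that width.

Treewidth 2.
One such decomposition:
Bags: B1 = {1, 2, 3}  B2 = {2, 3, 4}  B3 = {0, 1, 3}
Tree: B1–B2, B1–B3

The largest bag has 3 vertices, giving width 2; this decomposition certifies tw(G) ≤ 2. Conversely, {0, 1, 3} is a clique of size 3, and the vertices of any clique must share a bag in every tree decomposition; so some bag has ≥ 3 vertices and tw(G) ≥ 2. Therefore the treewidth is 2.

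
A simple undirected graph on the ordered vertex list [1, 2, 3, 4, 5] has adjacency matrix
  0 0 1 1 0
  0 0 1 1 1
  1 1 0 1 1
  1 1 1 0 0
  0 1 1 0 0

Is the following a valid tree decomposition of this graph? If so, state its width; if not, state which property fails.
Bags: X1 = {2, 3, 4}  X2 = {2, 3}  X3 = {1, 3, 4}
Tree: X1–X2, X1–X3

No — vertex 5 appears in no bag.

A tree decomposition must satisfy three properties: every vertex lies in some bag; for every edge, both endpoints lie together in some bag; and for every vertex, the bags containing it form a connected subtree. Here vertex 5 appears in no bag, so the decomposition is invalid.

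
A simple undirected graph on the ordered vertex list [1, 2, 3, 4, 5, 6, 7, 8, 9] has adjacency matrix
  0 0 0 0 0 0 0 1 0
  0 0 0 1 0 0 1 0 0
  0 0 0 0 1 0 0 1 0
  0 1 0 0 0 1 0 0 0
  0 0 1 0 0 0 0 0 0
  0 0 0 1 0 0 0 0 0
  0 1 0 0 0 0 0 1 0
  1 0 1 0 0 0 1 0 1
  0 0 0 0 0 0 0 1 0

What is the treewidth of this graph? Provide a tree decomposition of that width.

Each bag holds 2 vertices, so the decomposition has width 1, which upper-bounds the treewidth. Since G has at least one edge (e.g. 8–3), it is not an edgeless graph, so tw(G) ≥ 1. The upper and lower bounds meet at 1, so that is the treewidth.

Treewidth 1.
One such decomposition:
Bags: B1 = {3, 8}  B2 = {7, 8}  B3 = {2, 7}  B4 = {1, 8}  B5 = {3, 5}  B6 = {8, 9}  B7 = {2, 4}  B8 = {4, 6}
Tree: B1–B2, B2–B3, B1–B4, B1–B5, B1–B6, B3–B7, B7–B8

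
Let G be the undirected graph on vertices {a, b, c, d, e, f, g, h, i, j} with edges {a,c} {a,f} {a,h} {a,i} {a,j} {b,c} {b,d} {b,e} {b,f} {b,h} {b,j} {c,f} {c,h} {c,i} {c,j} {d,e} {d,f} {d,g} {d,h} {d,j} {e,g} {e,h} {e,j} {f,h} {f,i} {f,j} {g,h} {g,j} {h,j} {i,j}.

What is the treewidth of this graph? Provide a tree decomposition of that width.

Every bag has size at most 5, so the width is 5 − 1 = 4 and tw(G) ≤ 4. For the lower bound, the 5 vertices {d, e, g, h, j} are pairwise adjacent, and any tree decomposition puts a clique entirely inside one bag — forcing width ≥ 4. Hence tw(G) = 4 exactly.

Treewidth 4.
One optimal decomposition is:
Bags: B1 = {a, c, f, i, j}  B2 = {a, c, f, h, j}  B3 = {b, c, f, h, j}  B4 = {b, d, f, h, j}  B5 = {b, d, e, h, j}  B6 = {d, e, g, h, j}
Tree: B1–B2, B2–B3, B3–B4, B4–B5, B5–B6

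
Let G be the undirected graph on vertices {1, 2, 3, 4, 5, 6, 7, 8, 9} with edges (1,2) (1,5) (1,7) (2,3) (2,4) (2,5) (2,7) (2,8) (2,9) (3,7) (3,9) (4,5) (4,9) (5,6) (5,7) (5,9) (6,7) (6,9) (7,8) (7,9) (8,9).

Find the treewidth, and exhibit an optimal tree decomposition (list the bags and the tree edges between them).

Treewidth 3.
One such decomposition:
Bags: B1 = {2, 5, 7, 9}  B2 = {2, 7, 8, 9}  B3 = {5, 6, 7, 9}  B4 = {2, 3, 7, 9}  B5 = {1, 2, 5, 7}  B6 = {2, 4, 5, 9}
Tree: B1–B2, B1–B3, B2–B4, B1–B5, B1–B6

Every bag has size at most 4, so the width is 4 − 1 = 3 and tw(G) ≤ 3. Conversely, {2, 4, 5, 9} is a clique of size 4, and the vertices of any clique must share a bag in every tree decomposition; so some bag has ≥ 4 vertices and tw(G) ≥ 3. Combining the bounds, tw(G) = 3.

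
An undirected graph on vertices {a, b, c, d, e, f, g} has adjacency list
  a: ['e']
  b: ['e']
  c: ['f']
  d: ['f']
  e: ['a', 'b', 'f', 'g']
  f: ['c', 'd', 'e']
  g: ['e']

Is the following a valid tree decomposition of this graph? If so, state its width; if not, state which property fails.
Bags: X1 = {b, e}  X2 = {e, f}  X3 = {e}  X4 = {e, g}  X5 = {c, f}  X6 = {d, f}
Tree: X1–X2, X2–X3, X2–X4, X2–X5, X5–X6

A tree decomposition must satisfy three properties: every vertex lies in some bag; for every edge, both endpoints lie together in some bag; and for every vertex, the bags containing it form a connected subtree. Here vertex a appears in no bag, so the decomposition is invalid.

No — vertex a appears in no bag.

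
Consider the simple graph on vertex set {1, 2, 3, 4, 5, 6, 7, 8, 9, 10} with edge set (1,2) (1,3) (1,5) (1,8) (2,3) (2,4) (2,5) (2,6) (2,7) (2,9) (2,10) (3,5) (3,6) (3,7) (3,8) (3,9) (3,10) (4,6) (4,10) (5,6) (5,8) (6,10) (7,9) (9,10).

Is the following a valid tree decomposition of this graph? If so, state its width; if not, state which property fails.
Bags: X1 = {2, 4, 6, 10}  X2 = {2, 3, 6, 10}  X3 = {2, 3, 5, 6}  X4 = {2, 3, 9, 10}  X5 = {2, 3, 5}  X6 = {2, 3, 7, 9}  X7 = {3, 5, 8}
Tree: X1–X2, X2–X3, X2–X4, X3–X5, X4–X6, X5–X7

A tree decomposition must satisfy three properties: every vertex lies in some bag; for every edge, both endpoints lie together in some bag; and for every vertex, the bags containing it form a connected subtree. Here vertex 1 appears in no bag, so the decomposition is invalid.

No — vertex 1 appears in no bag.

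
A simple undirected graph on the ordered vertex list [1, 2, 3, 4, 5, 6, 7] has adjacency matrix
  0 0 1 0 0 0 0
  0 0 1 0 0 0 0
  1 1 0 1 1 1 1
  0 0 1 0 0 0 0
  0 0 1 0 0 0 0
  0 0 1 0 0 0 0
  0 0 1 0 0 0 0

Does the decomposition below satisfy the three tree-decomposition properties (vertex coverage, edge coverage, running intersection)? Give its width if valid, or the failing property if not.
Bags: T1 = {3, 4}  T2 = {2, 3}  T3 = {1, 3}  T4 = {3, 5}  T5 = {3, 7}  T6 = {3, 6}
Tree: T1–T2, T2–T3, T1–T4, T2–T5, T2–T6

Yes; width 1.

Checking the three conditions: (i) the bags cover all of {1, 2, 3, 4, 5, 6, 7}; (ii) for each edge, some bag contains both endpoints; (iii) the bags containing any fixed vertex form a subtree. All hold, so the decomposition is valid with width 2 − 1 = 1.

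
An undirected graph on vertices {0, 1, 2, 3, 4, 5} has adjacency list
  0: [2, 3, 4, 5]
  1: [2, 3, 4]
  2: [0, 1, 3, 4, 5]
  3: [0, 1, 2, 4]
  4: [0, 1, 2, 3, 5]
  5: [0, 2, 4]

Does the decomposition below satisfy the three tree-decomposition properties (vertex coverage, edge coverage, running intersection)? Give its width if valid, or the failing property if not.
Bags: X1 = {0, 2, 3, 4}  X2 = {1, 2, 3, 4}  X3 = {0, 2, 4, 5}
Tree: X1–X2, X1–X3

Vertex coverage: the bags together contain {0, 1, 2, 3, 4, 5}, the full vertex set. Edge coverage: each edge of G has both endpoints in at least one bag. Running intersection: for every vertex, the bags containing it form a connected subtree. All three properties hold, so this is a valid tree decomposition of width max|bag| − 1 = 3, and hence tw(G) ≤ 3.

Yes; width 3.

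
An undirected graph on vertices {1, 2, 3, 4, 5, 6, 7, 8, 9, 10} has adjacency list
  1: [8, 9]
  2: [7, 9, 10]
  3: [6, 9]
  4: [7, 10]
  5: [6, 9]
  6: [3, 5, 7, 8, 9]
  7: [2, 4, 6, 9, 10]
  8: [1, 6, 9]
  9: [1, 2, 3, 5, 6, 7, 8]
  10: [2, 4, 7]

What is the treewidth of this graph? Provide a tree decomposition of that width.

Every bag has size at most 3, so the width is 3 − 1 = 2 and tw(G) ≤ 2. Conversely, {1, 8, 9} is a clique of size 3, and the vertices of any clique must share a bag in every tree decomposition; so some bag has ≥ 3 vertices and tw(G) ≥ 2. Therefore the treewidth is 2.

Treewidth 2.
One such decomposition:
Bags: B1 = {6, 7, 9}  B2 = {5, 6, 9}  B3 = {3, 6, 9}  B4 = {6, 8, 9}  B5 = {1, 8, 9}  B6 = {2, 7, 9}  B7 = {2, 7, 10}  B8 = {4, 7, 10}
Tree: B1–B2, B2–B3, B1–B4, B4–B5, B1–B6, B6–B7, B7–B8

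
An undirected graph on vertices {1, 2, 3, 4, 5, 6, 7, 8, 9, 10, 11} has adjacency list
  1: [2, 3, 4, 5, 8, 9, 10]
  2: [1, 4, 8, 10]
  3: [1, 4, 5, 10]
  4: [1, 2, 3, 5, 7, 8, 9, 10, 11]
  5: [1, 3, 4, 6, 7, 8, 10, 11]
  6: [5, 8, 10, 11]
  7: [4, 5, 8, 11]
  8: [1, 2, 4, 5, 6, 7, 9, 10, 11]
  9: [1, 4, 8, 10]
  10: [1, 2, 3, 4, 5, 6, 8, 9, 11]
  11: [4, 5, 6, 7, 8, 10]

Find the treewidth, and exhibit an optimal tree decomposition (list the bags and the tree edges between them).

Each bag holds 5 vertices, so the decomposition has width 4, which upper-bounds the treewidth. For the lower bound, the 5 vertices {1, 4, 8, 9, 10} are pairwise adjacent, and any tree decomposition puts a clique entirely inside one bag — forcing width ≥ 4. Therefore the treewidth is 4.

Treewidth 4.
One optimal decomposition is:
Bags: B1 = {1, 4, 8, 9, 10}  B2 = {1, 4, 5, 8, 10}  B3 = {4, 5, 8, 10, 11}  B4 = {5, 6, 8, 10, 11}  B5 = {1, 2, 4, 8, 10}  B6 = {1, 3, 4, 5, 10}  B7 = {4, 5, 7, 8, 11}
Tree: B1–B2, B2–B3, B3–B4, B1–B5, B2–B6, B3–B7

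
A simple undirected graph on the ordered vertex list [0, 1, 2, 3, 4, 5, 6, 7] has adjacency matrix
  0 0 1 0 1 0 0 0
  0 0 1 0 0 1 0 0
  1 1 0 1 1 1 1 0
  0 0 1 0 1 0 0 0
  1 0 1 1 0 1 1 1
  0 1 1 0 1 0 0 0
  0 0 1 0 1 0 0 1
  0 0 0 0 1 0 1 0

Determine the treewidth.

A width-2 tree decomposition is:
Bags: B1 = {0, 2, 4}  B2 = {2, 4, 6}  B3 = {4, 6, 7}  B4 = {2, 4, 5}  B5 = {2, 3, 4}  B6 = {1, 2, 5}
Tree: B1–B2, B2–B3, B2–B4, B1–B5, B4–B6
The largest bag has 3 vertices, giving width 2; this decomposition certifies tw(G) ≤ 2. For the lower bound, the 3 vertices {1, 2, 5} are pairwise adjacent, and any tree decomposition puts a clique entirely inside one bag — forcing width ≥ 2. Hence tw(G) = 2 exactly.

2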